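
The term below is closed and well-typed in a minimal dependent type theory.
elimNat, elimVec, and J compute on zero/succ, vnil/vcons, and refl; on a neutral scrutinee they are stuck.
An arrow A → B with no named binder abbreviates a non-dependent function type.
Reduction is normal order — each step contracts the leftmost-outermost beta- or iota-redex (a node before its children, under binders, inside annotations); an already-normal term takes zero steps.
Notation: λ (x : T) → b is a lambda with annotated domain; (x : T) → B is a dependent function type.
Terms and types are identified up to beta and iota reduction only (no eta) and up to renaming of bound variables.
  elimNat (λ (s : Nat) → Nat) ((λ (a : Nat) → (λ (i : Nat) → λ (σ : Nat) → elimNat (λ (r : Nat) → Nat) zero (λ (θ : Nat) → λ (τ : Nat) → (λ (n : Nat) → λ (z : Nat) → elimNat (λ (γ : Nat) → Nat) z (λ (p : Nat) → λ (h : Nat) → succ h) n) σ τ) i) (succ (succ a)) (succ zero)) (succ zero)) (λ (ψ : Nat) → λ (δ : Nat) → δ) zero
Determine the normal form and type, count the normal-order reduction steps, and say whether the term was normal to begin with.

reduced normal form:
  succ (succ (succ zero))
inferred type:
  Nat
steps to reach normal form (normal order): 32
term was already normal: no
first redex: an elimNat iota-redex


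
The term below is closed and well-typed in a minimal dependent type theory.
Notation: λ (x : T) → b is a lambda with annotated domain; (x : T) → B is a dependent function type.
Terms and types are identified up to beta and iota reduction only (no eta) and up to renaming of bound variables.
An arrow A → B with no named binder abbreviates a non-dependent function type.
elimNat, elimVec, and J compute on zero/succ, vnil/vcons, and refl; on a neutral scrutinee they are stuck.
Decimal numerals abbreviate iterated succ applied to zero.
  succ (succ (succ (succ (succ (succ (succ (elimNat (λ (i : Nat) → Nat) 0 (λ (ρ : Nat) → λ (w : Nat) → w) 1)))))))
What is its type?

inferred type:
  Nat


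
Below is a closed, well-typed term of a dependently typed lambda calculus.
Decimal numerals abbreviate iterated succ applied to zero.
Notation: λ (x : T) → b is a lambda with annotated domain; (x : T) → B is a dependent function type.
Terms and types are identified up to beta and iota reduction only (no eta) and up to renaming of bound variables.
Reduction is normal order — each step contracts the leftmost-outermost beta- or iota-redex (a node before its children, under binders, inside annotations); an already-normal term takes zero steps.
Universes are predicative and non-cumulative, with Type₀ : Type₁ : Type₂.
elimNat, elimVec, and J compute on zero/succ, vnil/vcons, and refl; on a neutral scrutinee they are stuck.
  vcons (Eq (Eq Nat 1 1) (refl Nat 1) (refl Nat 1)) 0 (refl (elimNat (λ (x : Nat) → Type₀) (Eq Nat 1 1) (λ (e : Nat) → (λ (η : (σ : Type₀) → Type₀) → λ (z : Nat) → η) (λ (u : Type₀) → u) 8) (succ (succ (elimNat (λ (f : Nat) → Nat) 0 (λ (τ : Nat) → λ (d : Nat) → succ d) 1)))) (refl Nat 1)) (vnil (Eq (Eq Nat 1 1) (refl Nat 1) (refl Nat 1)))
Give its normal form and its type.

normal form:
  vcons (Eq (Eq Nat 1 1) (refl Nat 1) (refl Nat 1)) 0 (refl (Eq Nat 1 1) (refl Nat 1)) (vnil (Eq (Eq Nat 1 1) (refl Nat 1) (refl Nat 1)))
the term's type:
  Vec (Eq (Eq Nat 1 1) (refl Nat 1) (refl Nat 1)) 1


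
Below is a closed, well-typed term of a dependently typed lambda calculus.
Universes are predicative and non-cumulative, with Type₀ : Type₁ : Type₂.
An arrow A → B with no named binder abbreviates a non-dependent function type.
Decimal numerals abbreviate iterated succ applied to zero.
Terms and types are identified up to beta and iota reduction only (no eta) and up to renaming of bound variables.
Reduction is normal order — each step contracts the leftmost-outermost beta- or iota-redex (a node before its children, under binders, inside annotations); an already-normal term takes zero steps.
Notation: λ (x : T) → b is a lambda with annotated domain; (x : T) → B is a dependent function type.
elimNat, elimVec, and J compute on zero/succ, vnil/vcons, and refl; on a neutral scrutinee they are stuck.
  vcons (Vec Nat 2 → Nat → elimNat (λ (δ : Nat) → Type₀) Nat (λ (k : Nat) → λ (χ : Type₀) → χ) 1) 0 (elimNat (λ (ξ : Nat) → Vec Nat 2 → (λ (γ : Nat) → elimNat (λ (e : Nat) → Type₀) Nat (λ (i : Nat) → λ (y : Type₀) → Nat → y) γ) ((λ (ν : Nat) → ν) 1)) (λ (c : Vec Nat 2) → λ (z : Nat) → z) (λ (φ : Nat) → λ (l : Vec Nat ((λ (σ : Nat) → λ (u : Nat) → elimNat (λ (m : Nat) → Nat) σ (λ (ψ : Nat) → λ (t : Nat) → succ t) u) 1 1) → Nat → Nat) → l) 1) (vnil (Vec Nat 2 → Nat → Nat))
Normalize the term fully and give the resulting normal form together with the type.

reduced normal form:
  vcons (Vec Nat 2 → Nat → Nat) 0 (λ (δ : Vec Nat 2) → λ (k : Nat) → k) (vnil (Vec Nat 2 → Nat → Nat))
the term's type:
  Vec (Vec Nat 2 → Nat → Nat) 1
observation: 8 normal-order steps separate the term from its normal form.


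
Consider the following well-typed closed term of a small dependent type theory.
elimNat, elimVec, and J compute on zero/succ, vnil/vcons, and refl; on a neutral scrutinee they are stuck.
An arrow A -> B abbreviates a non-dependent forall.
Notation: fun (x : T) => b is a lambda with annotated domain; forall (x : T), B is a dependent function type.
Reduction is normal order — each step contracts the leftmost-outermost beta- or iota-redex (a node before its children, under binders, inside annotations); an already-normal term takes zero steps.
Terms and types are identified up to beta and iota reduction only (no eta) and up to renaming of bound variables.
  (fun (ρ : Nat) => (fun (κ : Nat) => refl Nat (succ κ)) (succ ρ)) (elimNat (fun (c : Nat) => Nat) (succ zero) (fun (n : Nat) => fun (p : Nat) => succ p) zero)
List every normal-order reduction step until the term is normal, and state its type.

normal-order reduction:
  (fun (ρ : Nat) => (fun (κ : Nat) => refl Nat (succ κ)) (succ ρ)) (elimNat (fun (c : Nat) => Nat) (succ zero) (fun (n : Nat) => fun (p : Nat) => succ p) zero)
  ~> (fun (ρ : Nat) => refl Nat (succ ρ)) (succ (elimNat (fun (κ : Nat) => Nat) (succ zero) (fun (c : Nat) => fun (n : Nat) => succ n) zero))
  ~> refl Nat (succ (succ (elimNat (fun (ρ : Nat) => Nat) (succ zero) (fun (κ : Nat) => fun (c : Nat) => succ c) zero)))
  ~> refl Nat (succ (succ (succ zero)))
inferred type:
  Eq Nat (succ (succ (succ zero))) (succ (succ (succ zero)))


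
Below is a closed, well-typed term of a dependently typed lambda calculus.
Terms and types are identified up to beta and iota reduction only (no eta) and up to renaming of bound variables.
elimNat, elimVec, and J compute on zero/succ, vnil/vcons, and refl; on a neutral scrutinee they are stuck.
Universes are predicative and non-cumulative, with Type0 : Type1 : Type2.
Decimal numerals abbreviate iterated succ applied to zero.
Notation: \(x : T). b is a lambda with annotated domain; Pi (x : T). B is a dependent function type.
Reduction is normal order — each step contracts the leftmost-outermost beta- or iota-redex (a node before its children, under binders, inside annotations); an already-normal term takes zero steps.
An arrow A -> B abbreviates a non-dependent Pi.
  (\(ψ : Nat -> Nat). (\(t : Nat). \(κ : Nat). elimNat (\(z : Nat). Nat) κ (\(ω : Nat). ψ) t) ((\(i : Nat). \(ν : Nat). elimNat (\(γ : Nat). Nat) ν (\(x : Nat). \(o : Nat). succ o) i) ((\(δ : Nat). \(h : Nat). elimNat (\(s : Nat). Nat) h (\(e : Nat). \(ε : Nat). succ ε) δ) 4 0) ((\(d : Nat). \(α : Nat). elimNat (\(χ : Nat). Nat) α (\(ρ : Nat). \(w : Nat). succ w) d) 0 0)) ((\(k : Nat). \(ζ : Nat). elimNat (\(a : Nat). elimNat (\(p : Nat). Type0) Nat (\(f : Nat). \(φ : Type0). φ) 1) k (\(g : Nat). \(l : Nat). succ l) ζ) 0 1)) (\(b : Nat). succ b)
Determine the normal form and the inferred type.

reduced normal form:
  5
type:
  Nat


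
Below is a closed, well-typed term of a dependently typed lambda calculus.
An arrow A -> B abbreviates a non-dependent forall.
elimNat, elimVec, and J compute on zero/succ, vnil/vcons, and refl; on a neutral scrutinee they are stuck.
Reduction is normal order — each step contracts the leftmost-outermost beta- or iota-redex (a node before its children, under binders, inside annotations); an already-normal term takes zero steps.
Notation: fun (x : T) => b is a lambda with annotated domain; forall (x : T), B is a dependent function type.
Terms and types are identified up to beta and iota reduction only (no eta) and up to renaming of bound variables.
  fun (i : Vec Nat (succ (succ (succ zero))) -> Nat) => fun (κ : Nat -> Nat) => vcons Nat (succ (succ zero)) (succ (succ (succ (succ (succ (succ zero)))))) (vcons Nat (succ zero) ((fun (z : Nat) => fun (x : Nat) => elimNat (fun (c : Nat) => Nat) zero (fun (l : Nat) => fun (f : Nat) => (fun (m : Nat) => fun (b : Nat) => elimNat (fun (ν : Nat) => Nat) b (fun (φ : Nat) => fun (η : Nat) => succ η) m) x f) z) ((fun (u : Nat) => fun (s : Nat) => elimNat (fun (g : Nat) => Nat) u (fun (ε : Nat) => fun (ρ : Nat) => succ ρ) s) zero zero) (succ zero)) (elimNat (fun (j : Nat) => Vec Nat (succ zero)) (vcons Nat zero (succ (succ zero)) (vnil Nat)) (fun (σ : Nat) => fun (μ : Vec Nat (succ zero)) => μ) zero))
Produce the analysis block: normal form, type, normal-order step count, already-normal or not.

normal form:
  fun (i : Vec Nat (succ (succ (succ zero))) -> Nat) => fun (κ : Nat -> Nat) => vcons Nat (succ (succ zero)) (succ (succ (succ (succ (succ (succ zero)))))) (vcons Nat (succ zero) zero (vcons Nat zero (succ (succ zero)) (vnil Nat)))
the term's type:
  (Vec Nat (succ (succ (succ zero))) -> Nat) -> (Nat -> Nat) -> Vec Nat (succ (succ (succ zero)))
steps to reach normal form (normal order): 13
term was already normal: no
first contracted redex: a beta-redex


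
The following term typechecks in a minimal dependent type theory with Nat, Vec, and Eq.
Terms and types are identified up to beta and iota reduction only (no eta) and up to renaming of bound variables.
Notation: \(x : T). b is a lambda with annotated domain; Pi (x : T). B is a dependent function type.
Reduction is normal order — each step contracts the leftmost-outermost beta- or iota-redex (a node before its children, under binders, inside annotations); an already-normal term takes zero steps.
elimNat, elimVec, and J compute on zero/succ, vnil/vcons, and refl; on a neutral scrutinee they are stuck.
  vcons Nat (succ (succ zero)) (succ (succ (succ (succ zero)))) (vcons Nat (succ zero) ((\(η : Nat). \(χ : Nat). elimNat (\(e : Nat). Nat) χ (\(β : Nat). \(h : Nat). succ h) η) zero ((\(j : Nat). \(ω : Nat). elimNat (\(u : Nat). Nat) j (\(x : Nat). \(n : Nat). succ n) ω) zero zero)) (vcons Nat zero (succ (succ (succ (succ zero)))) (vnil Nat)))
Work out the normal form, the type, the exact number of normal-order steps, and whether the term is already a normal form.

resulting normal form:
  vcons Nat (succ (succ zero)) (succ (succ (succ (succ zero)))) (vcons Nat (succ zero) zero (vcons Nat zero (succ (succ (succ (succ zero)))) (vnil Nat)))
inferred type:
  Vec Nat (succ (succ (succ zero)))
reduction steps (normal order): 6
term was already normal: no
first contracted redex: a beta-redex


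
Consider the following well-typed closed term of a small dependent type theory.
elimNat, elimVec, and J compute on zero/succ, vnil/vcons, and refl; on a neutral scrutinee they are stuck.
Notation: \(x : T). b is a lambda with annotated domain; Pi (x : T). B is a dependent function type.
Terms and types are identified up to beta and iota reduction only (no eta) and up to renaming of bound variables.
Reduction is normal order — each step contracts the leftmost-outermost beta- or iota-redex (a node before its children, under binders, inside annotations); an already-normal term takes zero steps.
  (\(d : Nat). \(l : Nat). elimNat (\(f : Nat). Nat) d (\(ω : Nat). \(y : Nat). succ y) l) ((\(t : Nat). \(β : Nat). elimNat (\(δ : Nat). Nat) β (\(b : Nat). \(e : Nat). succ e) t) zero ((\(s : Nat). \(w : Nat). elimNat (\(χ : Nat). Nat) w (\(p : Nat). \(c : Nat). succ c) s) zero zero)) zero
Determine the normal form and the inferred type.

normal form:
  zero
type:
  Nat


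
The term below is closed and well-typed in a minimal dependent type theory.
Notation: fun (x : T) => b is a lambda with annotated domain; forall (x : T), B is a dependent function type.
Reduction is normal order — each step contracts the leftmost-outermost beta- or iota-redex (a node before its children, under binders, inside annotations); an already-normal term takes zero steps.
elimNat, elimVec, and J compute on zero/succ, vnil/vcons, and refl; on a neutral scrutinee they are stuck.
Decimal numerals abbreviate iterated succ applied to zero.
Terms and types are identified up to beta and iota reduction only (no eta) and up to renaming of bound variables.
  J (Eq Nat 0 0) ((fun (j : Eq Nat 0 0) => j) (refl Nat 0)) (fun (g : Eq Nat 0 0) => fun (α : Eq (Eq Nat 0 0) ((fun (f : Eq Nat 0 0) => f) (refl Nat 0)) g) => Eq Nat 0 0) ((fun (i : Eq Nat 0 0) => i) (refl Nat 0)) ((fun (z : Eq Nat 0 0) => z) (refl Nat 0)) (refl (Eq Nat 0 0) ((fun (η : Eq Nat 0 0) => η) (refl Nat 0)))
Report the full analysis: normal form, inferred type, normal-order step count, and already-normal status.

normal form:
  refl Nat 0
inferred type:
  Eq Nat 0 0
normal-order step count: 2
term was already normal: no
first redex: a J iota-redex


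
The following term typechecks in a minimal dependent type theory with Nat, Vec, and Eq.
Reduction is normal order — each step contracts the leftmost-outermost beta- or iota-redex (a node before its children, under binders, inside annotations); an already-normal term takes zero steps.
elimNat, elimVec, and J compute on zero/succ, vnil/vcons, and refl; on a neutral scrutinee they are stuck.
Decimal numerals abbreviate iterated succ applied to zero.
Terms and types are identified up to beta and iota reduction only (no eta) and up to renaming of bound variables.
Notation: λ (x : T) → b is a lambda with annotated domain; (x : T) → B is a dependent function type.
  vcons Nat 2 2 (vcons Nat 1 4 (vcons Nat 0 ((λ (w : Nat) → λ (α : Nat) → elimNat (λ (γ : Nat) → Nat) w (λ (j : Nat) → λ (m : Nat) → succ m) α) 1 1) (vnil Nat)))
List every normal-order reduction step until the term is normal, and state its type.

normal-order reduction sequence:
  vcons Nat 2 2 (vcons Nat 1 4 (vcons Nat 0 ((λ (w : Nat) → λ (α : Nat) → elimNat (λ (γ : Nat) → Nat) w (λ (j : Nat) → λ (m : Nat) → succ m) α) 1 1) (vnil Nat)))
  ~> vcons Nat 2 2 (vcons Nat 1 4 (vcons Nat 0 ((λ (w : Nat) → elimNat (λ (α : Nat) → Nat) 1 (λ (γ : Nat) → λ (j : Nat) → succ j) w) 1) (vnil Nat)))
  ~> vcons Nat 2 2 (vcons Nat 1 4 (vcons Nat 0 (elimNat (λ (w : Nat) → Nat) 1 (λ (α : Nat) → λ (γ : Nat) → succ γ) 1) (vnil Nat)))
  ~> vcons Nat 2 2 (vcons Nat 1 4 (vcons Nat 0 ((λ (w : Nat) → λ (α : Nat) → succ α) 0 (elimNat (λ (γ : Nat) → Nat) 1 (λ (j : Nat) → λ (m : Nat) → succ m) 0)) (vnil Nat)))
  ~> vcons Nat 2 2 (vcons Nat 1 4 (vcons Nat 0 ((λ (w : Nat) → succ w) (elimNat (λ (α : Nat) → Nat) 1 (λ (γ : Nat) → λ (j : Nat) → succ j) 0)) (vnil Nat)))
  ~> vcons Nat 2 2 (vcons Nat 1 4 (vcons Nat 0 (succ (elimNat (λ (w : Nat) → Nat) 1 (λ (α : Nat) → λ (γ : Nat) → succ γ) 0)) (vnil Nat)))
  ~> vcons Nat 2 2 (vcons Nat 1 4 (vcons Nat 0 2 (vnil Nat)))
inferred type:
  Vec Nat 3


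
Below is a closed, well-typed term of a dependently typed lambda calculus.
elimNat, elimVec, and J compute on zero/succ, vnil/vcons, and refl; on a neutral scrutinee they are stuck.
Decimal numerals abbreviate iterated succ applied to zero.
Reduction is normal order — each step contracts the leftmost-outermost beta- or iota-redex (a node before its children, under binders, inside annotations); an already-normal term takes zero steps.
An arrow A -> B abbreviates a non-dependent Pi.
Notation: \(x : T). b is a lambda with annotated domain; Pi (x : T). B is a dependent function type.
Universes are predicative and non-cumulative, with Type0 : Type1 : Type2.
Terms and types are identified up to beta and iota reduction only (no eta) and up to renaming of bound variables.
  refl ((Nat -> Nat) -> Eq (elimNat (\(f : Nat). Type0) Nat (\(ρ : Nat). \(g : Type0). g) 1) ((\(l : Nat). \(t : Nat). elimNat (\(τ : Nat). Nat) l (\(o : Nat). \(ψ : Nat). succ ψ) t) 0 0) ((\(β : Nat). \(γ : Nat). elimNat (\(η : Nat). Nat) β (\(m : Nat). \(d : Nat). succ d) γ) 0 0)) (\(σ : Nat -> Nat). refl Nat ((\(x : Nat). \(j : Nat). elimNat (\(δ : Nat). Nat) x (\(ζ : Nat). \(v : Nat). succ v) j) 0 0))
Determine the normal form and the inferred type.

reduced normal form:
  refl ((Nat -> Nat) -> Eq Nat 0 0) (\(f : Nat -> Nat). refl Nat 0)
inferred type:
  Eq ((Nat -> Nat) -> Eq Nat 0 0) (\(f : Nat -> Nat). refl Nat 0) (\(ρ : Nat -> Nat). refl Nat 0)
observation: 13 normal-order steps separate the term from its normal form.


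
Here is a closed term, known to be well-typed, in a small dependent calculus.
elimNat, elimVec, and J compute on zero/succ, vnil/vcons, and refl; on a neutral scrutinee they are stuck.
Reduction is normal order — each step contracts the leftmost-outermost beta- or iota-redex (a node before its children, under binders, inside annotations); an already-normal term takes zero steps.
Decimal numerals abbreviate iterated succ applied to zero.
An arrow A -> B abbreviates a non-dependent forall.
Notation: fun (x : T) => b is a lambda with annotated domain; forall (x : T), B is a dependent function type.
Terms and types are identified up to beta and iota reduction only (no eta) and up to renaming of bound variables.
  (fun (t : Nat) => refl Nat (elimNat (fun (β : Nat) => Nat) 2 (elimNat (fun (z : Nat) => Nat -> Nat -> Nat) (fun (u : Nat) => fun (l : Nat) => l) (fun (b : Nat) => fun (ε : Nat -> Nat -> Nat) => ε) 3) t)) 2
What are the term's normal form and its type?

resulting normal form:
  refl Nat 2
inferred type:
  Eq Nat 2 2


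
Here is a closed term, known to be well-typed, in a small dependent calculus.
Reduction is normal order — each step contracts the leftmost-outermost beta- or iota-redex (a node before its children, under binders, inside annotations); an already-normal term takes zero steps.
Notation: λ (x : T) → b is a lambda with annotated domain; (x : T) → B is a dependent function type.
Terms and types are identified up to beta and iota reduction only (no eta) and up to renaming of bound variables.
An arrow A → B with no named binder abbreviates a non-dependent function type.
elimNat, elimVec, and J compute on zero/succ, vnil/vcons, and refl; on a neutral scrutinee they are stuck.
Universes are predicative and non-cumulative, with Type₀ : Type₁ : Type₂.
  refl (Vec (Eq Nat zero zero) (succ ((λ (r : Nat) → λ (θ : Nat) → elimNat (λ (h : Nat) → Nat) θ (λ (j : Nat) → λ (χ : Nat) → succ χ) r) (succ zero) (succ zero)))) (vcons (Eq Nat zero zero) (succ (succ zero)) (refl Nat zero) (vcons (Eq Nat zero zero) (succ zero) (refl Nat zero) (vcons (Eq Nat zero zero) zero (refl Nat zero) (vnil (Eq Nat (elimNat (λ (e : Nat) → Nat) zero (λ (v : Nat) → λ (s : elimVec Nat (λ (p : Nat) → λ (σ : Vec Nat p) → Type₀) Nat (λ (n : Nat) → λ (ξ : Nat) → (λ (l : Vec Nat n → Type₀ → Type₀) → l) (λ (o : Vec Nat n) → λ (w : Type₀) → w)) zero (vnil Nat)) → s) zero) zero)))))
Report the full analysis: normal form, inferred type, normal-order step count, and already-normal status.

resulting normal form:
  refl (Vec (Eq Nat zero zero) (succ (succ (succ zero)))) (vcons (Eq Nat zero zero) (succ (succ zero)) (refl Nat zero) (vcons (Eq Nat zero zero) (succ zero) (refl Nat zero) (vcons (Eq Nat zero zero) zero (refl Nat zero) (vnil (Eq Nat zero zero)))))
type:
  Eq (Vec (Eq Nat zero zero) (succ (succ (succ zero)))) (vcons (Eq Nat zero zero) (succ (succ zero)) (refl Nat zero) (vcons (Eq Nat zero zero) (succ zero) (refl Nat zero) (vcons (Eq Nat zero zero) zero (refl Nat zero) (vnil (Eq Nat zero zero))))) (vcons (Eq Nat zero zero) (succ (succ zero)) (refl Nat zero) (vcons (Eq Nat zero zero) (succ zero) (refl Nat zero) (vcons (Eq Nat zero zero) zero (refl Nat zero) (vnil (Eq Nat zero zero)))))
normal-order step count: 7
term was already normal: no
first contracted redex: a beta-redex


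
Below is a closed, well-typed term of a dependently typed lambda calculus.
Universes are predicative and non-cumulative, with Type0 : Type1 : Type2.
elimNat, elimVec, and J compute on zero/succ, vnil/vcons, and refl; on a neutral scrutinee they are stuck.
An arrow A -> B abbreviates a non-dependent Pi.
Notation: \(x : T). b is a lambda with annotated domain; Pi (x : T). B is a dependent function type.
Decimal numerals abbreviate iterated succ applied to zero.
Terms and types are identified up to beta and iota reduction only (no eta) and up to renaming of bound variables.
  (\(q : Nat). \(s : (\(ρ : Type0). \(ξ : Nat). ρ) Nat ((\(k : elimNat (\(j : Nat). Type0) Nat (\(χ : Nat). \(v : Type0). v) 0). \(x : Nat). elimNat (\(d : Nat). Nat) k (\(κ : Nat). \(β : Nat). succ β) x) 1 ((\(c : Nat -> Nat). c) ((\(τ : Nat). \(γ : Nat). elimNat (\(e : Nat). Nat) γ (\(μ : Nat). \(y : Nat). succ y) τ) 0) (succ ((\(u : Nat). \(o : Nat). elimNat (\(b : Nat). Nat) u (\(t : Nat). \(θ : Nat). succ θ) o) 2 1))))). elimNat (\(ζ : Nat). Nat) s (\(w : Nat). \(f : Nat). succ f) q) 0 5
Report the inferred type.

the term's type:
  Nat


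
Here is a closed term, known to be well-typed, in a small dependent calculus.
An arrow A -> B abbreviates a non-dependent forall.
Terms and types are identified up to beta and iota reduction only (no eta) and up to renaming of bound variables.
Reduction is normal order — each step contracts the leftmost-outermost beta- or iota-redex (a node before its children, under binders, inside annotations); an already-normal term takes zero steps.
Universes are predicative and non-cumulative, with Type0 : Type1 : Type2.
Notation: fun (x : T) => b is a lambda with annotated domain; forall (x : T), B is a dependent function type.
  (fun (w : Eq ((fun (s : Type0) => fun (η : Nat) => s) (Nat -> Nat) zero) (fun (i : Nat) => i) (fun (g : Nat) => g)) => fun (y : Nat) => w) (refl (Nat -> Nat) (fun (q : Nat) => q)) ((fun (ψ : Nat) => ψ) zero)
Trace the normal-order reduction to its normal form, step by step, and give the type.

normal-order reduction:
  (fun (w : Eq ((fun (s : Type0) => fun (η : Nat) => s) (Nat -> Nat) zero) (fun (i : Nat) => i) (fun (g : Nat) => g)) => fun (y : Nat) => w) (refl (Nat -> Nat) (fun (q : Nat) => q)) ((fun (ψ : Nat) => ψ) zero)
  ~> (fun (w : Nat) => refl (Nat -> Nat) (fun (s : Nat) => s)) ((fun (η : Nat) => η) zero)
  ~> refl (Nat -> Nat) (fun (w : Nat) => w)
type:
  Eq (Nat -> Nat) (fun (w : Nat) => w) (fun (s : Nat) => s)


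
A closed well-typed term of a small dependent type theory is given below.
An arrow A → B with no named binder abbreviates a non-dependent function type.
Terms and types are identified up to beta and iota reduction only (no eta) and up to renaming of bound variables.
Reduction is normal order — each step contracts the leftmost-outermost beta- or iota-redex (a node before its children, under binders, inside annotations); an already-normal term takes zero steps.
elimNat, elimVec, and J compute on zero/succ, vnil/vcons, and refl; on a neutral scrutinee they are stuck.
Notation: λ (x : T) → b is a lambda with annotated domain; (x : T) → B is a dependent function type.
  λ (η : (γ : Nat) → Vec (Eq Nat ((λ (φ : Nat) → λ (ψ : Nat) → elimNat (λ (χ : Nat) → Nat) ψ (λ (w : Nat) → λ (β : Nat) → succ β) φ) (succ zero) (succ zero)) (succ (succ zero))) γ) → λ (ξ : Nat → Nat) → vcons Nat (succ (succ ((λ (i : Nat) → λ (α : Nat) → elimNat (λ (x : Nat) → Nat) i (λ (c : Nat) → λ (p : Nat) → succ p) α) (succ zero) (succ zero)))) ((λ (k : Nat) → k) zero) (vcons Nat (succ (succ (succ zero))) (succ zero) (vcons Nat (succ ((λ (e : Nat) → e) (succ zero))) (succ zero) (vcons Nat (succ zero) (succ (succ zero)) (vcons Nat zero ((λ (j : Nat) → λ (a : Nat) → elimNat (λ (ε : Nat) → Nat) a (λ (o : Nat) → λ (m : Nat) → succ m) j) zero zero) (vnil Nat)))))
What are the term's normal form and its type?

normal form:
  λ (η : (γ : Nat) → Vec (Eq Nat (succ (succ zero)) (succ (succ zero))) γ) → λ (φ : Nat → Nat) → vcons Nat (succ (succ (succ (succ zero)))) zero (vcons Nat (succ (succ (succ zero))) (succ zero) (vcons Nat (succ (succ zero)) (succ zero) (vcons Nat (succ zero) (succ (succ zero)) (vcons Nat zero zero (vnil Nat)))))
type:
  ((η : Nat) → Vec (Eq Nat (succ (succ zero)) (succ (succ zero))) η) → (Nat → Nat) → Vec Nat (succ (succ (succ (succ (succ zero)))))


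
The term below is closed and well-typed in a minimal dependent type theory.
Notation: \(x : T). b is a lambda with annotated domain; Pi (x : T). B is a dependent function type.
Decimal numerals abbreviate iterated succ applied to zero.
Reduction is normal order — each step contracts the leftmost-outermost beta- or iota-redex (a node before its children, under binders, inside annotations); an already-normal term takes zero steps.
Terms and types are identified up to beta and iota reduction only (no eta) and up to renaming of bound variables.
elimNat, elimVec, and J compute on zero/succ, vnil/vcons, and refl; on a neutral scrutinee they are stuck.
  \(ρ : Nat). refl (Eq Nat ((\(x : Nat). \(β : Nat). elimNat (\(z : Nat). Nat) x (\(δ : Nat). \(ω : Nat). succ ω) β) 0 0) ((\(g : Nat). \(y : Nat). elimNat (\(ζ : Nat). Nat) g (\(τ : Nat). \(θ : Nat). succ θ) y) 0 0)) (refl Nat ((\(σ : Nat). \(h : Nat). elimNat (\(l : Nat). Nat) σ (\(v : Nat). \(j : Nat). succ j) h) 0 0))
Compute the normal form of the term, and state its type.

resulting normal form:
  \(ρ : Nat). refl (Eq Nat 0 0) (refl Nat 0)
inferred type:
  Pi (ρ : Nat). Eq (Eq Nat 0 0) (refl Nat 0) (refl Nat 0)


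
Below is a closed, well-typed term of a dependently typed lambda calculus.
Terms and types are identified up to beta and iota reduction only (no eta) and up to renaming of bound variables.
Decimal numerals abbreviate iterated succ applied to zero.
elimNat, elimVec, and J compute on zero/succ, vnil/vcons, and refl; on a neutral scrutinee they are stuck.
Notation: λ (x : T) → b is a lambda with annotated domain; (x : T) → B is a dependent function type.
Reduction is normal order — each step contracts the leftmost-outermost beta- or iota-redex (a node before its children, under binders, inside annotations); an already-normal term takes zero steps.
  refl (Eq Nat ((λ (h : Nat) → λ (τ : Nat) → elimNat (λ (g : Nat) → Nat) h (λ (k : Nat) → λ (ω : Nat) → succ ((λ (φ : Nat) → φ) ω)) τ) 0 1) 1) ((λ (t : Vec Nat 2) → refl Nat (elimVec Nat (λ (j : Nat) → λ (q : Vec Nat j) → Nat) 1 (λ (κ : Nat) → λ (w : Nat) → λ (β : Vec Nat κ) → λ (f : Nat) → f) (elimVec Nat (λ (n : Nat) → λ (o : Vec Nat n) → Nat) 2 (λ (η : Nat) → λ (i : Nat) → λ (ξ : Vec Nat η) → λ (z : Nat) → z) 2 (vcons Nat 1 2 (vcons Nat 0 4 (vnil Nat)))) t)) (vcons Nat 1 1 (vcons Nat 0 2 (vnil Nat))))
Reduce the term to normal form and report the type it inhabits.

reduced normal form:
  refl (Eq Nat 1 1) (refl Nat 1)
type:
  Eq (Eq Nat 1 1) (refl Nat 1) (refl Nat 1)
observation: 19 normal-order steps normalize the term, beginning with a beta-redex.


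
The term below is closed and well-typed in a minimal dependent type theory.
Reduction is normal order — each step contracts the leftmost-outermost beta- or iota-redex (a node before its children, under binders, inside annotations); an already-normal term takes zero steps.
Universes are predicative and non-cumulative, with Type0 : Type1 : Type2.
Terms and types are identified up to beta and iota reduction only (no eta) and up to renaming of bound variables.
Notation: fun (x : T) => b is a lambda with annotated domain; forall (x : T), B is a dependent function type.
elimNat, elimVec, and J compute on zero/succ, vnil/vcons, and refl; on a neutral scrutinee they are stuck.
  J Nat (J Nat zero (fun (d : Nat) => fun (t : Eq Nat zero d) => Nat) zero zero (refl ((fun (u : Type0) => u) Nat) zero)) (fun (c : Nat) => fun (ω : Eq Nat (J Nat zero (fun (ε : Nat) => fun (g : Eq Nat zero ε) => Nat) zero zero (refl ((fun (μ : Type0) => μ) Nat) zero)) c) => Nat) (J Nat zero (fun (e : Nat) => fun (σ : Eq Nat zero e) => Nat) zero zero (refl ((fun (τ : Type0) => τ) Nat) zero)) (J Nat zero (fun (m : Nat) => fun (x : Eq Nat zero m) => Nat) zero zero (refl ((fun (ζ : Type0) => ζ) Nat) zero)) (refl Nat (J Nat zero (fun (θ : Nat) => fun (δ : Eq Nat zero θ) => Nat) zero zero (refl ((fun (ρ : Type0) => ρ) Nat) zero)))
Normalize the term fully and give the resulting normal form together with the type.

resulting normal form:
  zero
type:
  Nat


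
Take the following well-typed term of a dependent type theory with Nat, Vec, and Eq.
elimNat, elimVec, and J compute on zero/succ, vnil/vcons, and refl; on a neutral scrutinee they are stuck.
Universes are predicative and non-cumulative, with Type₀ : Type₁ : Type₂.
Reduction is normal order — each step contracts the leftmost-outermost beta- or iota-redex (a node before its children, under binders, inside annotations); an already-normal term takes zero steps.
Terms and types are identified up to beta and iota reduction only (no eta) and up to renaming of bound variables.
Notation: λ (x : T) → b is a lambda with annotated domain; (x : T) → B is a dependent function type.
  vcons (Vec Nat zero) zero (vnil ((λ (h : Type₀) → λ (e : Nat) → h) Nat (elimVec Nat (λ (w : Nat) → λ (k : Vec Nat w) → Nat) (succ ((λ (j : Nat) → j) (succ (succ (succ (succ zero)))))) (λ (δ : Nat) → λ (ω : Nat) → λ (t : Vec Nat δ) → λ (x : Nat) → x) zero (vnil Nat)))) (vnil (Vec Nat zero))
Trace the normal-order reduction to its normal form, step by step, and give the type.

normal-order reduction sequence:
  vcons (Vec Nat zero) zero (vnil ((λ (h : Type₀) → λ (e : Nat) → h) Nat (elimVec Nat (λ (w : Nat) → λ (k : Vec Nat w) → Nat) (succ ((λ (j : Nat) → j) (succ (succ (succ (succ zero)))))) (λ (δ : Nat) → λ (ω : Nat) → λ (t : Vec Nat δ) → λ (x : Nat) → x) zero (vnil Nat)))) (vnil (Vec Nat zero))
  ~> vcons (Vec Nat zero) zero (vnil ((λ (h : Nat) → Nat) (elimVec Nat (λ (e : Nat) → λ (w : Vec Nat e) → Nat) (succ ((λ (k : Nat) → k) (succ (succ (succ (succ zero)))))) (λ (j : Nat) → λ (δ : Nat) → λ (ω : Vec Nat j) → λ (t : Nat) → t) zero (vnil Nat)))) (vnil (Vec Nat zero))
  ~> vcons (Vec Nat zero) zero (vnil Nat) (vnil (Vec Nat zero))
the term's type:
  Vec (Vec Nat zero) (succ zero)


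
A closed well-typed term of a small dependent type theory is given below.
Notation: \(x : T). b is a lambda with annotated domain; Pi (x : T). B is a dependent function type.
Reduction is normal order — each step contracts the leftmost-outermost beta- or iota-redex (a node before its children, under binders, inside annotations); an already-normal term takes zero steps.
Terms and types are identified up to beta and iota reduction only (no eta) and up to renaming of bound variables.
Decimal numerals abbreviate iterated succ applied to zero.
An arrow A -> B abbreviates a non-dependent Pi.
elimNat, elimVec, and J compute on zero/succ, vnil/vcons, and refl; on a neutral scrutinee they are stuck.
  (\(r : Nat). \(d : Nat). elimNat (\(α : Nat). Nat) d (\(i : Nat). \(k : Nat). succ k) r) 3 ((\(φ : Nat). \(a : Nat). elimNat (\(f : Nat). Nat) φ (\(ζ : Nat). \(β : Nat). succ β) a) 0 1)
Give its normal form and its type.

reduced normal form:
  4
inferred type:
  Nat
observation: reduction starts at a beta-redex, and 18 normal-order steps reach the normal form.


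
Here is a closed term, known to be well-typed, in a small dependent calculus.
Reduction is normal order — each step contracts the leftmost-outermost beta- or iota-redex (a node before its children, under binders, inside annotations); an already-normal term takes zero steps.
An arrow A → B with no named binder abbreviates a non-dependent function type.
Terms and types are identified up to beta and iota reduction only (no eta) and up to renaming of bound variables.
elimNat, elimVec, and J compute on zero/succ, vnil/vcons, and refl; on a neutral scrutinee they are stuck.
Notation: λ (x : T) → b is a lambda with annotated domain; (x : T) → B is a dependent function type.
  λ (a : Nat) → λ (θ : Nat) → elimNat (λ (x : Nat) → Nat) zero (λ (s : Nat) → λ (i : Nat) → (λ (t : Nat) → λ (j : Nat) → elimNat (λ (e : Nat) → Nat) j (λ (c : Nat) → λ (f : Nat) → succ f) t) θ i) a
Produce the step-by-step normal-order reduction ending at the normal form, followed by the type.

normal-order reduction:
  λ (a : Nat) → λ (θ : Nat) → elimNat (λ (x : Nat) → Nat) zero (λ (s : Nat) → λ (i : Nat) → (λ (t : Nat) → λ (j : Nat) → elimNat (λ (e : Nat) → Nat) j (λ (c : Nat) → λ (f : Nat) → succ f) t) θ i) a
  ~> λ (a : Nat) → λ (θ : Nat) → elimNat (λ (x : Nat) → Nat) zero (λ (s : Nat) → λ (i : Nat) → (λ (t : Nat) → elimNat (λ (j : Nat) → Nat) t (λ (e : Nat) → λ (c : Nat) → succ c) θ) i) a
  ~> λ (a : Nat) → λ (θ : Nat) → elimNat (λ (x : Nat) → Nat) zero (λ (s : Nat) → λ (i : Nat) → elimNat (λ (t : Nat) → Nat) i (λ (j : Nat) → λ (e : Nat) → succ e) θ) a
the term's type:
  Nat → Nat → Nat


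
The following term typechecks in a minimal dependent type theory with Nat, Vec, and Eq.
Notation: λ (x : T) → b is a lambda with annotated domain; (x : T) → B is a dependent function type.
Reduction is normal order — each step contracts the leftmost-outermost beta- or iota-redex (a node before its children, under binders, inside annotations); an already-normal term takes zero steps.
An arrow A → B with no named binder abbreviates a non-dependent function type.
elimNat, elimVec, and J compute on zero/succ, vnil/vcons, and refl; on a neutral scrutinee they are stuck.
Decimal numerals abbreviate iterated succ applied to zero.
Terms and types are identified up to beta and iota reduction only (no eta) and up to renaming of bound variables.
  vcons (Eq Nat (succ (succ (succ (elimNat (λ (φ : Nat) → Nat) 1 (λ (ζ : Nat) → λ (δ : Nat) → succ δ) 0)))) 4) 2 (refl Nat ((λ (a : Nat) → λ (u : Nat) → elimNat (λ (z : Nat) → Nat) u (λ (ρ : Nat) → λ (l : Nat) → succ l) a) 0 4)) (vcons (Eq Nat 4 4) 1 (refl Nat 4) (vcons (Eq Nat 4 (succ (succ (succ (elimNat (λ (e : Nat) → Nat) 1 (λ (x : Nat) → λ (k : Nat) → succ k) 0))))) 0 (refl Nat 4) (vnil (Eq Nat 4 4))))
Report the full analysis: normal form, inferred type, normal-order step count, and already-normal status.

reduced normal form:
  vcons (Eq Nat 4 4) 2 (refl Nat 4) (vcons (Eq Nat 4 4) 1 (refl Nat 4) (vcons (Eq Nat 4 4) 0 (refl Nat 4) (vnil (Eq Nat 4 4))))
inferred type:
  Vec (Eq Nat 4 4) 3
reduction steps (normal order): 5
already normal: no
first contracted redex: an elimNat iota-redex


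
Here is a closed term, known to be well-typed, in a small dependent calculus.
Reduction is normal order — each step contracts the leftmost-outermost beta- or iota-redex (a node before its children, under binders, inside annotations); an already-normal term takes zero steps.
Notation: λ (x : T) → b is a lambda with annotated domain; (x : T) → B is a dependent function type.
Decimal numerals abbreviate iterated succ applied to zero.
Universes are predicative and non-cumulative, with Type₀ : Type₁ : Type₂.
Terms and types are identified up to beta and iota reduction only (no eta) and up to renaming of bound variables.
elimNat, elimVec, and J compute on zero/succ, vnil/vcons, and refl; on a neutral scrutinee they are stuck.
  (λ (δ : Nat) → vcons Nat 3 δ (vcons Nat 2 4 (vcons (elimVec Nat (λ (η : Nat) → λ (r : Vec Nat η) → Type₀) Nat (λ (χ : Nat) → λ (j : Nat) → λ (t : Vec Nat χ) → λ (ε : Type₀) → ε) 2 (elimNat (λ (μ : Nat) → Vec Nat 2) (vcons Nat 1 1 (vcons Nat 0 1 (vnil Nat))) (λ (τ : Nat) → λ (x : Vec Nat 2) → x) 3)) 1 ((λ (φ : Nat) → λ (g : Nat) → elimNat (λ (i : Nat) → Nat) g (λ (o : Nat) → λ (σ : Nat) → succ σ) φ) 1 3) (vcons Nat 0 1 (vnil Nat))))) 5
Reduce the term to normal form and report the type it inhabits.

normal form:
  vcons Nat 3 5 (vcons Nat 2 4 (vcons Nat 1 4 (vcons Nat 0 1 (vnil Nat))))
inferred type:
  Vec Nat 4


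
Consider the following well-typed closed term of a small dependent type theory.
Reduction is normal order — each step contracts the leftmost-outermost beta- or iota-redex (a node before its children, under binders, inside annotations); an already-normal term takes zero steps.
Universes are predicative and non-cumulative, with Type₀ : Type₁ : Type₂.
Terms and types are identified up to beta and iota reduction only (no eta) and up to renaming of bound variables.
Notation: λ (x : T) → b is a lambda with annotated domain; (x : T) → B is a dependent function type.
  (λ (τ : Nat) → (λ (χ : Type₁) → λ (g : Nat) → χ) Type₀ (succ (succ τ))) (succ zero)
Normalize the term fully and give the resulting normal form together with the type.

resulting normal form:
  Type₀
inferred type:
  Type₁
observation: normalization takes exactly 3 steps under the normal-order strategy.


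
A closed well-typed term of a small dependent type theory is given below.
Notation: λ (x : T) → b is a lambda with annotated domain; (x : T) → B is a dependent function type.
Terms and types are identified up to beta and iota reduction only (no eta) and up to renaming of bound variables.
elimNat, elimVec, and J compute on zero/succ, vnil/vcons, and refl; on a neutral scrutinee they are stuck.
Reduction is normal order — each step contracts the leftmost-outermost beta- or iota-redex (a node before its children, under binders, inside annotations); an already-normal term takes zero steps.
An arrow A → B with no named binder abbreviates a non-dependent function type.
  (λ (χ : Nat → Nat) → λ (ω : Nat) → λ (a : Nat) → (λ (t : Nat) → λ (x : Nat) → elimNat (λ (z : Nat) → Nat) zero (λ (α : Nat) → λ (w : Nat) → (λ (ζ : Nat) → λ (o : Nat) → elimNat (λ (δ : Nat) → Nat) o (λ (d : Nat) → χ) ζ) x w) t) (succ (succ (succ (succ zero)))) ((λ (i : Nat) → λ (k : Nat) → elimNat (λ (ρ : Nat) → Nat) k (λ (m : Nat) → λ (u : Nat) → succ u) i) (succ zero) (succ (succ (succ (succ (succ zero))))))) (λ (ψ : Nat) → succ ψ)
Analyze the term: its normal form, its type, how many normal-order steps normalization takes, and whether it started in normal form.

reduced normal form:
  λ (χ : Nat) → λ (ω : Nat) → succ (succ (succ (succ (succ (succ (succ (succ (succ (succ (succ (succ (succ (succ (succ (succ (succ (succ (succ (succ (succ (succ (succ (succ zero)))))))))))))))))))))))
type:
  Nat → Nat → Nat
steps to reach normal form (normal order): 124
term was already normal: no
first contracted redex: a beta-redex


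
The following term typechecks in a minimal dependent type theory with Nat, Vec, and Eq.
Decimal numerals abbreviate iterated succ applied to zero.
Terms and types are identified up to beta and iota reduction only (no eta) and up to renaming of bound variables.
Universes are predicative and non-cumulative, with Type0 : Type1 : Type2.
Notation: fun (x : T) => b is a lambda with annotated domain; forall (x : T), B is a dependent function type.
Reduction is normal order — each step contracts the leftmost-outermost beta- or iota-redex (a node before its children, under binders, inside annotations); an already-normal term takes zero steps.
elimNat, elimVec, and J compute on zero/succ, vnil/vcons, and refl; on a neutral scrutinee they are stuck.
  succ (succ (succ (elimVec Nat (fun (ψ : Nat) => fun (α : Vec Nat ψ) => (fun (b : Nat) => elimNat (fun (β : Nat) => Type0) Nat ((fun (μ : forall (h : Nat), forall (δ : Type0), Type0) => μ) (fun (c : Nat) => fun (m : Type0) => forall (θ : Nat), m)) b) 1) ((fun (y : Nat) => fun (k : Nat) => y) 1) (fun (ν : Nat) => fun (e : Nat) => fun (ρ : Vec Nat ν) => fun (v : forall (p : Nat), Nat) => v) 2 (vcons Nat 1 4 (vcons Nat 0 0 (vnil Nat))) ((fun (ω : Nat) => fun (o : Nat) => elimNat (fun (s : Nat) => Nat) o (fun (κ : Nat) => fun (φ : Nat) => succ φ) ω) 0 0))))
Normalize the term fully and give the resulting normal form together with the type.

resulting normal form:
  4
the term's type:
  Nat
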